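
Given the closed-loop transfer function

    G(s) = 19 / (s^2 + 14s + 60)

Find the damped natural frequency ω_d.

ω_d ≈ 3.317 rad/s

Comparing s^2 + 14s + 60 to s^2 + 2ζωₙs + ωₙ²: ωₙ = √60 ≈ 7.746 rad/s and ζ = 14/(2·√60) ≈ 0.9037.
ζωₙ = 14/2 = 7, so ω_d = ωₙ√(1−ζ²) = √(ωₙ² − (ζωₙ)²) = √(60 − 7²) = √11 ≈ 3.317 rad/s.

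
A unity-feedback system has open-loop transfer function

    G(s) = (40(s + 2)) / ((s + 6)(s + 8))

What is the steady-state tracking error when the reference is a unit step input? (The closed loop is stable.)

G(s) has no poles at the origin.
This is a Type 0 system. Kp = lim_{s→0} G(s) = 80/48 = 5/3.
e_ss = 1/(1 + Kp) = 1/(1 + 5/3) = 3/8 ≈ 0.3750.

e_ss = 0.3750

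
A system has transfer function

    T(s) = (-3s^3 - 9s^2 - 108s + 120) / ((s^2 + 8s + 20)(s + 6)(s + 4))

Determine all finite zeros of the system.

Set the numerator to zero: -3s^3 - 9s^2 - 108s + 120 = 0, i.e. -3·(s^3 + 3s^2 + 36s - 40) = 0.
Factoring: (s - 1)(s^2 + 4s + 40) = 0.

s = 1, -2 ± 6j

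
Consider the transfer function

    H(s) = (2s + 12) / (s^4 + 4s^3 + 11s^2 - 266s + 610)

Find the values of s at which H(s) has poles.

The poles are the roots of the denominator s^4 + 4s^3 + 11s^2 - 266s + 610 = 0.
No real roots exist; factor into two real quadratics: (s^2 - 6s + 10)(s^2 + 10s + 61) = 0.
Each quadratic gives a conjugate pair via the quadratic formula.

s = 3 + j, 3 - j, -5 + 6j, -5 - 6j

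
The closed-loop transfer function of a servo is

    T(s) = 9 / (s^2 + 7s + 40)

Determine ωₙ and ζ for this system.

Compare the denominator to the standard form s^2 + 2ζωₙs + ωₙ².
ωₙ² = 40, so ωₙ = √40 ≈ 6.325 rad/s.
2ζωₙ = 7, so ζ = 7/(2·√40) ≈ 0.5534.
With ζ = 0.5534 the response is underdamped.

ωₙ ≈ 6.325 rad/s, ζ ≈ 0.5534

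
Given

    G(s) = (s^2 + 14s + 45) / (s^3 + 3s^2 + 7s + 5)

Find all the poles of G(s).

s = -1 ± 2j, -1

The poles are the roots of the denominator s^3 + 3s^2 + 7s + 5 = 0.
Trying s = -1: the polynomial evaluates to 0, so (s + 1) is a factor.
Dividing out leaves s^2 + 2s + 5 = 0.
The quadratic formula then gives s = -1 ± 2j.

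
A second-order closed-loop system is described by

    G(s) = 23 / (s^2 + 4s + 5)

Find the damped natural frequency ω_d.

Comparing s^2 + 4s + 5 to s^2 + 2ζωₙs + ωₙ²: ωₙ = √5 ≈ 2.236 rad/s and ζ = 4/(2·√5) ≈ 0.8944.
ζωₙ = 4/2 = 2, so ω_d = ωₙ√(1−ζ²) = √(ωₙ² − (ζωₙ)²) = √(5 − 2²) = √1 = 1 rad/s.

ω_d = 1 rad/s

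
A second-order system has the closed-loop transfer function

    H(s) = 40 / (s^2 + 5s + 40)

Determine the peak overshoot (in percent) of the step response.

Comparing s^2 + 5s + 40 to s^2 + 2ζωₙs + ωₙ²: ωₙ = √40 ≈ 6.325 rad/s and ζ = 5/(2·√40) ≈ 0.3953.
%OS = 100·exp(−πζ/√(1−ζ²)) = 100·exp(−π·0.3953/√(1−0.3953²)) ≈ 25.9%.

%OS ≈ 25.9%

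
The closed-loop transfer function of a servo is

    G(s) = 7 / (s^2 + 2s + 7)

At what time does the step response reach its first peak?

t_p ≈ 1.283 s

Comparing s^2 + 2s + 7 to s^2 + 2ζωₙs + ωₙ²: ωₙ = √7 ≈ 2.646 rad/s and ζ = 2/(2·√7) ≈ 0.3780.
ζωₙ = 2/2 = 1, so ω_d = ωₙ√(1−ζ²) = √(ωₙ² − (ζωₙ)²) = √(7 − 1²) = √6 ≈ 2.449 rad/s.
t_p = π/ω_d = π/2.449 ≈ 1.283 s.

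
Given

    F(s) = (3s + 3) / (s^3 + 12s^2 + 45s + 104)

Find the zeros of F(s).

Set the numerator to zero: 3s + 3 = 0, i.e. 3·(s + 1) = 0.
So s = -1.

s = -1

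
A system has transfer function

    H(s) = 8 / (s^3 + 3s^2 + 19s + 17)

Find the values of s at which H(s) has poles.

s = -1, -1 + 4j, -1 - 4j

The poles are the roots of the denominator s^3 + 3s^2 + 19s + 17 = 0.
Trying s = -1: the polynomial evaluates to 0, so (s + 1) is a factor.
Dividing out leaves s^2 + 2s + 17 = 0.
The quadratic formula then gives s = -1 ± 4j.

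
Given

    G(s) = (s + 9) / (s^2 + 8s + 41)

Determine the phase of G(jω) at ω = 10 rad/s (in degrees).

∠G(j10) ≈ -78.40°

At s = j10: numerator = 9 + j10, denominator = -59 + j80.
∠G = ∠num − ∠den = 48.013° − (126.41°) = -78.40°.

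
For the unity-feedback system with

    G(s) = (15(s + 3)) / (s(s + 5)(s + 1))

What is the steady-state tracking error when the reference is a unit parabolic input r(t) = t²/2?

G(s) has one pole at the origin.
This is a Type 1 system; Ka = lim_{s→0} s^2·G(s) = 0, so the steady-state error for a parabola input is infinite.

e_ss = ∞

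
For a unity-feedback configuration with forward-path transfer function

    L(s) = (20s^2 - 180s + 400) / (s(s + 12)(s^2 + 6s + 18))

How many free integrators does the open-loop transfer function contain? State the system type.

The denominator has 1 factor of s at the origin (free integrator), so this is a Type 1 system.

Type 1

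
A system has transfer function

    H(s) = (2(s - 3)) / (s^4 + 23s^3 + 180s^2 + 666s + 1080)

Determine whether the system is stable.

The denominator s^4 + 23s^3 + 180s^2 + 666s + 1080 factors as (s^2 + 6s + 18)(s + 12)(s + 5), giving poles at s = -3 + 3j, -3 - 3j, -12, -5.
Since all poles lie strictly in the left half-plane, the system is stable.

stable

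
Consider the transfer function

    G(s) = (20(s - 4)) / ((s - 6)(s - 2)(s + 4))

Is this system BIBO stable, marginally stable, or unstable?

The poles can be read from the denominator factors: s = 6, 2, -4.
Since the pole(s) at s = 6, 2 lie in the right half-plane, the system is unstable.

unstable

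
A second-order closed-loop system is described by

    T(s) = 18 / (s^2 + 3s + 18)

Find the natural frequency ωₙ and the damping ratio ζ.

Compare the denominator to the standard form s^2 + 2ζωₙs + ωₙ².
ωₙ² = 18, so ωₙ = √18 ≈ 4.243 rad/s.
2ζωₙ = 3, so ζ = 3/(2·√18) ≈ 0.3536.

ωₙ ≈ 4.243 rad/s, ζ ≈ 0.3536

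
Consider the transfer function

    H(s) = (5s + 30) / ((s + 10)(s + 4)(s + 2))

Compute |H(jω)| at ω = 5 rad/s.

|H(j5)| ≈ 0.1013

Substitute s = j5: numerator = 30 + j25, denominator = -320 + j215.
|H(j5)| = |30 + j25| / |-320 + j215| = 39.051 / 385.52 ≈ 0.1013.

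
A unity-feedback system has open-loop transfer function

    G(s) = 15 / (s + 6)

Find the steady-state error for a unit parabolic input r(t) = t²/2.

e_ss = ∞

G(s) has no poles at the origin.
This is a Type 0 system; Ka = lim_{s→0} s^2·G(s) = 0, so the steady-state error for a parabola input is infinite.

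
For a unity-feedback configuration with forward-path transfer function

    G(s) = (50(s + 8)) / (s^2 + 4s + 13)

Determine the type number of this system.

The denominator has no factor of s at the origin — no free integrator — so this is a Type 0 system.

Type 0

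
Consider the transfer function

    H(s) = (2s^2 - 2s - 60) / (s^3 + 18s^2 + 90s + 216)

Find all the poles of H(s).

s = -3 + 3j, -3 - 3j, -12

The poles are the roots of the denominator s^3 + 18s^2 + 90s + 216 = 0.
Trying s = -12: the polynomial evaluates to 0, so (s + 12) is a factor.
Dividing out leaves s^2 + 6s + 18 = 0.
The quadratic formula then gives s = -3 ± 3j.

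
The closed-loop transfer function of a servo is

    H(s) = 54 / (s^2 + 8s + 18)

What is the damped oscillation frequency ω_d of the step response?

Comparing s^2 + 8s + 18 to s^2 + 2ζωₙs + ωₙ²: ωₙ = √18 ≈ 4.243 rad/s and ζ = 8/(2·√18) ≈ 0.9428.
ζωₙ = 8/2 = 4, so ω_d = ωₙ√(1−ζ²) = √(ωₙ² − (ζωₙ)²) = √(18 − 4²) = √2 ≈ 1.414 rad/s.

ω_d ≈ 1.414 rad/s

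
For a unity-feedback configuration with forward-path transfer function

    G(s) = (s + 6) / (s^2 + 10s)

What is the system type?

The denominator has 1 factor of s at the origin (free integrator), so this is a Type 1 system.

Type 1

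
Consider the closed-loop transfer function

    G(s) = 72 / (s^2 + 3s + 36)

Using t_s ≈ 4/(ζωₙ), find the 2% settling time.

Comparing s^2 + 3s + 36 to s^2 + 2ζωₙs + ωₙ²: ωₙ = 6 rad/s and ζ = 3/(2·6) = 0.25.
ζωₙ = 3/2 = 1.5, so t_s ≈ 4/(ζωₙ) = 4/1.5 ≈ 2.667 s.

t_s ≈ 2.667 s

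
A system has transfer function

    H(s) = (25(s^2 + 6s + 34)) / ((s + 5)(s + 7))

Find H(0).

H(0) = 170/7 ≈ 24.29

At s = 0 each factor (s + a) contributes a and each (s^2 + bs + c) contributes c.
H(0) = 25·(34) / ((5) · (7)) = 850/35 = 170/7.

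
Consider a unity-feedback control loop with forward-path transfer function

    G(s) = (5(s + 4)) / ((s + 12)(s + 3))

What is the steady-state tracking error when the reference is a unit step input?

e_ss = 0.6429

G(s) has no poles at the origin.
This is a Type 0 system. Kp = lim_{s→0} G(s) = 20/36 = 5/9.
e_ss = 1/(1 + Kp) = 1/(1 + 5/9) = 9/14 ≈ 0.6429.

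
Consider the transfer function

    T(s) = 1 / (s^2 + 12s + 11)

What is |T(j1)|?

|T(j1)| ≈ 0.06402

Substitute s = j1: numerator = 1, denominator = 10 + j12.
|T(j1)| = |1| / |10 + j12| = 1 / 15.620 ≈ 0.06402.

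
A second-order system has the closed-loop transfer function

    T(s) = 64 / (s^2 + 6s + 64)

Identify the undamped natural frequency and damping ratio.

ωₙ = 8 rad/s, ζ = 0.375

Compare the denominator to the standard form s^2 + 2ζωₙs + ωₙ².
ωₙ² = 64, so ωₙ = 8 rad/s.
2ζωₙ = 6, so ζ = 6/(2·8) = 0.375.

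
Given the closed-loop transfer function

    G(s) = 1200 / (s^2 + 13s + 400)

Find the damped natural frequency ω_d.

ω_d ≈ 18.91 rad/s

Comparing s^2 + 13s + 400 to s^2 + 2ζωₙs + ωₙ²: ωₙ = 20 rad/s and ζ = 13/(2·20) = 0.325.
ζωₙ = 13/2 = 6.5, so ω_d = ωₙ√(1−ζ²) = √(ωₙ² − (ζωₙ)²) = √(400 − 6.5²) = √357.75 ≈ 18.91 rad/s.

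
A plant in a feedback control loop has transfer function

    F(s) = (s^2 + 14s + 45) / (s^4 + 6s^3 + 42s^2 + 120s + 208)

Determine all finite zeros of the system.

Set the numerator to zero: s^2 + 14s + 45 = 0.
Factoring: (s + 5)(s + 9) = 0.

s = -5, -9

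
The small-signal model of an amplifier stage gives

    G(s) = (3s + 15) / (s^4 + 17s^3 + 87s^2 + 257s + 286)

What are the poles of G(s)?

The poles are the roots of the denominator s^4 + 17s^3 + 87s^2 + 257s + 286 = 0.
Trying s = -11: the polynomial evaluates to 0, so (s + 11) is a factor.
Dividing out leaves s^3 + 6s^2 + 21s + 26 = 0.
This factors further as (s + 2)(s^2 + 4s + 13) = 0.

s = -11, -2, -2 + 3j, -2 - 3j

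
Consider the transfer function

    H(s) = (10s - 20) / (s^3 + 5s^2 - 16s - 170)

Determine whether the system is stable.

unstable

The denominator s^3 + 5s^2 - 16s - 170 factors as (s^2 + 10s + 34)(s - 5), giving poles at s = -5 + 3j, -5 - 3j, 5.
Since the pole(s) at s = 5 lie in the right half-plane, the system is unstable.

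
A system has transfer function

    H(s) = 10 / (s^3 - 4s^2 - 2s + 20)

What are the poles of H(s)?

The poles are the roots of the denominator s^3 - 4s^2 - 2s + 20 = 0.
Trying s = -2: the polynomial evaluates to 0, so (s + 2) is a factor.
Dividing out leaves s^2 - 6s + 10 = 0.
The quadratic formula then gives s = 3 ± 1j.

s = 3 ± j, -2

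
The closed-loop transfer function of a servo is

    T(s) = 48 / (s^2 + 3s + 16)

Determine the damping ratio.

ζ = 0.375

Compare the denominator to the standard form s^2 + 2ζωₙs + ωₙ².
ωₙ² = 16, so ωₙ = 4 rad/s.
2ζωₙ = 3, so ζ = 3/(2·4) = 0.375.
With ζ = 0.375 the response is underdamped.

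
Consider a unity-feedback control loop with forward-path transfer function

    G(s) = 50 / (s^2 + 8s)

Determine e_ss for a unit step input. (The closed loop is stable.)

G(s) has one pole at the origin.
This is a Type 1 system; for a step input the steady-state error is zero.

e_ss = 0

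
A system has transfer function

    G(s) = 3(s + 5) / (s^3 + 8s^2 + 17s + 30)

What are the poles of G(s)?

s = -1 ± 2j, -6

The poles are the roots of the denominator s^3 + 8s^2 + 17s + 30 = 0.
Trying s = -6: the polynomial evaluates to 0, so (s + 6) is a factor.
Dividing out leaves s^2 + 2s + 5 = 0.
The quadratic formula then gives s = -1 ± 2j.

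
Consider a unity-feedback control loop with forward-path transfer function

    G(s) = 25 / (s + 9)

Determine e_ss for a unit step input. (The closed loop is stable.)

G(s) has no poles at the origin.
This is a Type 0 system. Kp = lim_{s→0} G(s) = 25/9.
e_ss = 1/(1 + Kp) = 1/(1 + 25/9) = 9/34 ≈ 0.2647.

e_ss = 0.2647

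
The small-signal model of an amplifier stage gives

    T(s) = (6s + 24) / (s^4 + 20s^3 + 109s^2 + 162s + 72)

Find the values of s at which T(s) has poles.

The poles are the roots of the denominator s^4 + 20s^3 + 109s^2 + 162s + 72 = 0.
Trying s = -6: the polynomial evaluates to 0, so (s + 6) is a factor.
Dividing out leaves s^3 + 14s^2 + 25s + 12 = 0.
This factors further as (s + 1)^2(s + 12) = 0.

s = -6, -1, -12, -1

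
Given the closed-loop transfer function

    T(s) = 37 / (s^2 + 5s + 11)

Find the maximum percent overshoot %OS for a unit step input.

Comparing s^2 + 5s + 11 to s^2 + 2ζωₙs + ωₙ²: ωₙ = √11 ≈ 3.317 rad/s and ζ = 5/(2·√11) ≈ 0.7538.
%OS = 100·exp(−πζ/√(1−ζ²)) = 100·exp(−π·0.7538/√(1−0.7538²)) ≈ 2.72%.

%OS ≈ 2.72%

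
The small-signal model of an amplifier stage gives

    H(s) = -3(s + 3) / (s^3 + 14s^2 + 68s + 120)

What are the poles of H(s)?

s = -4 + 2j, -4 - 2j, -6

The poles are the roots of the denominator s^3 + 14s^2 + 68s + 120 = 0.
Trying s = -6: the polynomial evaluates to 0, so (s + 6) is a factor.
Dividing out leaves s^2 + 8s + 20 = 0.
The quadratic formula then gives s = -4 ± 2j.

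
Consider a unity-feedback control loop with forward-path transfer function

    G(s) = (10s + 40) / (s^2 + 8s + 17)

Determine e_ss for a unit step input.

G(s) has no poles at the origin.
This is a Type 0 system. Kp = lim_{s→0} G(s) = 40/17.
e_ss = 1/(1 + Kp) = 1/(1 + 40/17) = 17/57 ≈ 0.2982.

e_ss = 0.2982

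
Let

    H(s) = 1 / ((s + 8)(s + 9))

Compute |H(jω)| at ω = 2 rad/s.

|H(j2)| ≈ 0.01315

Substitute s = j2: numerator = 1, denominator = 68 + j34.
|H(j2)| = |1| / |68 + j34| = 1 / 76.026 ≈ 0.01315.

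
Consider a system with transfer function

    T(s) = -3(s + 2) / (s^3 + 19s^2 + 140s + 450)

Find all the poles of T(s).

The poles are the roots of the denominator s^3 + 19s^2 + 140s + 450 = 0.
Trying s = -9: the polynomial evaluates to 0, so (s + 9) is a factor.
Dividing out leaves s^2 + 10s + 50 = 0.
The quadratic formula then gives s = -5 ± 5j.

s = -5 + 5j, -5 - 5j, -9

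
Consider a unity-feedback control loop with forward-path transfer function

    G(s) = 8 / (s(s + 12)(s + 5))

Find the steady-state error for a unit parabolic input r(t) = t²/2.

G(s) has one pole at the origin.
This is a Type 1 system; Ka = lim_{s→0} s^2·G(s) = 0, so the steady-state error for a parabola input is infinite.

e_ss = ∞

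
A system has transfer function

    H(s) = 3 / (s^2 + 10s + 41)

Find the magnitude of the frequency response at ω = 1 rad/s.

Substitute s = j1: numerator = 3, denominator = 40 + j10.
|H(j1)| = |3| / |40 + j10| = 3 / 41.231 ≈ 0.07276.

|H(j1)| ≈ 0.07276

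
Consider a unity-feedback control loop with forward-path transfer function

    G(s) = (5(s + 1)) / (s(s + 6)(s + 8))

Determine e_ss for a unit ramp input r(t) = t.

G(s) has one pole at the origin.
This is a Type 1 system. Kv = lim_{s→0} s·G(s) = 5/48.
e_ss = 1/Kv = 1/(5/48) = 48/5 ≈ 9.600.

e_ss = 9.600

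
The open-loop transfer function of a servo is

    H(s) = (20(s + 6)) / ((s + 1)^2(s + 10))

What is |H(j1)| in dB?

|H(j1)|_dB ≈ 15.6 dB

Substitute s = j1: numerator = 120 + j20, denominator = -2 + j20.
|H(j1)| = |120 + j20| / |-2 + j20| = 121.66 / 20.100 ≈ 6.053.
In decibels: 20·log₁₀(6.053) ≈ 15.6 dB.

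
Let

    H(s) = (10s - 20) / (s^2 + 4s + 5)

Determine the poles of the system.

s = -2 + j, -2 - j

The poles are the roots of the denominator s^2 + 4s + 5 = 0.
Using the quadratic formula: s = (-4 ± √(-4))/2 = -2 ± 1j.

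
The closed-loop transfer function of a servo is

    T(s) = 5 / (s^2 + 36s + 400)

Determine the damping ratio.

ζ = 0.9

Compare the denominator to the standard form s^2 + 2ζωₙs + ωₙ².
ωₙ² = 400, so ωₙ = 20 rad/s.
2ζωₙ = 36, so ζ = 36/(2·20) = 0.9.
With ζ = 0.9 the response is underdamped.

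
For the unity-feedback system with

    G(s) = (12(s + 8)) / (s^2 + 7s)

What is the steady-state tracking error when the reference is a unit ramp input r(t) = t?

e_ss = 0.07292

G(s) has one pole at the origin.
This is a Type 1 system. Kv = lim_{s→0} s·G(s) = 96/7.
e_ss = 1/Kv = 1/(96/7) = 7/96 ≈ 0.07292.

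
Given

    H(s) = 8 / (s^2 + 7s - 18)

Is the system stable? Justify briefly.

unstable

The denominator s^2 + 7s - 18 factors as (s - 2)(s + 9), giving poles at s = 2, -9.
Since the pole(s) at s = 2 lie in the right half-plane, the system is unstable.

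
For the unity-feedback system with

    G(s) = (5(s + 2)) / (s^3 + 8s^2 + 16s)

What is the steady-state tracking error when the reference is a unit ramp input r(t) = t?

G(s) has one pole at the origin.
This is a Type 1 system. Kv = lim_{s→0} s·G(s) = 10/16 = 5/8.
e_ss = 1/Kv = 1/(5/8) = 8/5 ≈ 1.600.

e_ss = 1.600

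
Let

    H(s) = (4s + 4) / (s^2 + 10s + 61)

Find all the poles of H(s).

The poles are the roots of the denominator s^2 + 10s + 61 = 0.
Using the quadratic formula: s = (-10 ± √(-144))/2 = -5 ± 6j.

s = -5 ± 6j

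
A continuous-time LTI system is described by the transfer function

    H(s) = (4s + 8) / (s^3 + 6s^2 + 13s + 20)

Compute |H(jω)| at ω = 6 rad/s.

Substitute s = j6: numerator = 8 + j24, denominator = -196 - j138.
|H(j6)| = |8 + j24| / |-196 - j138| = 25.298 / 239.71 ≈ 0.1055.

|H(j6)| ≈ 0.1055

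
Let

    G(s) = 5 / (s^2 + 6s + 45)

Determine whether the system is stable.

stable

The poles can be read from the denominator factors: s = -3 ± 6j.
Since all poles lie strictly in the left half-plane, the system is stable.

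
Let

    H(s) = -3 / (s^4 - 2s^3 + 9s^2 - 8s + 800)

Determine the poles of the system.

The poles are the roots of the denominator s^4 - 2s^3 + 9s^2 - 8s + 800 = 0.
No real roots exist; factor into two real quadratics: (s^2 - 8s + 32)(s^2 + 6s + 25) = 0.
Each quadratic gives a conjugate pair via the quadratic formula.

s = 4 + 4j, 4 - 4j, -3 + 4j, -3 - 4j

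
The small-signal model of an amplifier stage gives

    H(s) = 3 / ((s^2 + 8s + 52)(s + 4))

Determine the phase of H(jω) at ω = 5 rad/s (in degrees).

At s = j5: numerator = 3, denominator = -92 + j295.
∠H = ∠num − ∠den = 0° − (107.32°) = -107.3°.

∠H(j5) ≈ -107.3°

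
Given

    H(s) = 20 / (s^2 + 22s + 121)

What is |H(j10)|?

|H(j10)| ≈ 0.09050

Substitute s = j10: numerator = 20, denominator = 21 + j220.
|H(j10)| = |20| / |21 + j220| = 20 / 221 ≈ 0.09050.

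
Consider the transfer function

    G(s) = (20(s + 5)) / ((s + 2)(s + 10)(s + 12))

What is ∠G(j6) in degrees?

∠G(j6) ≈ -78.90°

At s = j6: numerator = 100 + j120, denominator = -624 + j768.
∠G = ∠num − ∠den = 50.194° − (129.09°) = -78.90°.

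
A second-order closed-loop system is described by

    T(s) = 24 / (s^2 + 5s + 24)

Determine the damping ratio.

Compare the denominator to the standard form s^2 + 2ζωₙs + ωₙ².
ωₙ² = 24, so ωₙ = √24 ≈ 4.899 rad/s.
2ζωₙ = 5, so ζ = 5/(2·√24) ≈ 0.5103.

ζ ≈ 0.5103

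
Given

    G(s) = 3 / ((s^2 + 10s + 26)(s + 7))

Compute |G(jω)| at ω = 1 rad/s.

|G(j1)| ≈ 0.01576

Substitute s = j1: numerator = 3, denominator = 165 + j95.
|G(j1)| = |3| / |165 + j95| = 3 / 190.39 ≈ 0.01576.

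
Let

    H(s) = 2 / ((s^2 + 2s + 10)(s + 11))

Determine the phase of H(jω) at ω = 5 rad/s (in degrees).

At s = j5: numerator = 2, denominator = -215 + j35.
∠H = ∠num − ∠den = 0° − (170.75°) = -170.8°.

∠H(j5) ≈ -170.8°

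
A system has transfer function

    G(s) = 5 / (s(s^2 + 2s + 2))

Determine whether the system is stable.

The poles can be read from the denominator factors: s = 0, -1 ± j.
Since the simple pole(s) at s = 0 lie on the jω-axis with none in the right half-plane, the system is marginally stable.

marginally stable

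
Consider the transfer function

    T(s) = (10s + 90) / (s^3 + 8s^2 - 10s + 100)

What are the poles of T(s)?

The poles are the roots of the denominator s^3 + 8s^2 - 10s + 100 = 0.
Trying s = -10: the polynomial evaluates to 0, so (s + 10) is a factor.
Dividing out leaves s^2 - 2s + 10 = 0.
The quadratic formula then gives s = 1 ± 3j.

s = 1 ± 3j, -10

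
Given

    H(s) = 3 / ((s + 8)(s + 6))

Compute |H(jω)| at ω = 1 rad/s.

Substitute s = j1: numerator = 3, denominator = 47 + j14.
|H(j1)| = |3| / |47 + j14| = 3 / 49.041 ≈ 0.06117.

|H(j1)| ≈ 0.06117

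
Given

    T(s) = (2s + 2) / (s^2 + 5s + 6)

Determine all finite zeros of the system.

s = -1

Set the numerator to zero: 2s + 2 = 0, i.e. 2·(s + 1) = 0.
So s = -1.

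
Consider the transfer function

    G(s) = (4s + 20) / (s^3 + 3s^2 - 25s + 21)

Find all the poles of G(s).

The poles are the roots of the denominator s^3 + 3s^2 - 25s + 21 = 0.
Trying s = -7: the polynomial evaluates to 0, so (s + 7) is a factor.
Dividing out leaves s^2 - 4s + 3 = 0.
Factoring the quadratic: (s - 3)(s - 1) = 0.

s = -7, 3, 1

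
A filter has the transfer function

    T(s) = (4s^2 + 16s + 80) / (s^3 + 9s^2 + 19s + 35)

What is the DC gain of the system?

Set s = 0: T(0) = (80) / (35) = 16/7.

T(0) = 16/7 ≈ 2.286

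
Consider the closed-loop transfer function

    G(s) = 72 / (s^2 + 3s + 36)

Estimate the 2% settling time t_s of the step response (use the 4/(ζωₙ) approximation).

Comparing s^2 + 3s + 36 to s^2 + 2ζωₙs + ωₙ²: ωₙ = 6 rad/s and ζ = 3/(2·6) = 0.25.
ζωₙ = 3/2 = 1.5, so t_s ≈ 4/(ζωₙ) = 4/1.5 ≈ 2.667 s.

t_s ≈ 2.667 s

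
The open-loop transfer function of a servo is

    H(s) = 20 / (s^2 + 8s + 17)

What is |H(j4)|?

Substitute s = j4: numerator = 20, denominator = 1 + j32.
|H(j4)| = |20| / |1 + j32| = 20 / 32.016 ≈ 0.6247.

|H(j4)| ≈ 0.6247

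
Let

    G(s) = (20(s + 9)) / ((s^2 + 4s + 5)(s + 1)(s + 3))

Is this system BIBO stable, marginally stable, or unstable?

The poles can be read from the denominator factors: s = -2 + j, -2 - j, -1, -3.
Since all poles lie strictly in the left half-plane, the system is stable.

stable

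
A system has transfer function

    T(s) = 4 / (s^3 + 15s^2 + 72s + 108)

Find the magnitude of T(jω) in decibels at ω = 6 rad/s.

Substitute s = j6: numerator = 4, denominator = -432 + j216.
|T(j6)| = |4| / |-432 + j216| = 4 / 482.99 ≈ 0.008282.
In decibels: 20·log₁₀(0.008282) ≈ -41.6 dB.

|T(j6)|_dB ≈ -41.6 dB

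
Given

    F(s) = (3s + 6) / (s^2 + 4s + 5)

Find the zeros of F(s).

Set the numerator to zero: 3s + 6 = 0, i.e. 3·(s + 2) = 0.
So s = -2.

s = -2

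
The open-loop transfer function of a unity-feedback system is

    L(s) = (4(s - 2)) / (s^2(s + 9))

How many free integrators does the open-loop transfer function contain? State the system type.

The denominator has 2 factors of s at the origin (free integrators), so this is a Type 2 system.

Type 2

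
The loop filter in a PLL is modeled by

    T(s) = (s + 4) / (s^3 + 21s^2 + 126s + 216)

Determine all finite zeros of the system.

Set the numerator to zero: s + 4 = 0.
So s = -4.

s = -4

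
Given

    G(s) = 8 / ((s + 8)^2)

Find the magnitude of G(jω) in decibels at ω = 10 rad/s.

Substitute s = j10: numerator = 8, denominator = -36 + j160.
|G(j10)| = |8| / |-36 + j160| = 8 / 164 ≈ 0.04878.
In decibels: 20·log₁₀(0.04878) ≈ -26.2 dB.

|G(j10)|_dB ≈ -26.2 dB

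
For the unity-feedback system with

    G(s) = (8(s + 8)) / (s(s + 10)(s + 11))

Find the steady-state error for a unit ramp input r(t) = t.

G(s) has one pole at the origin.
This is a Type 1 system. Kv = lim_{s→0} s·G(s) = 64/110 = 32/55.
e_ss = 1/Kv = 1/(32/55) = 55/32 ≈ 1.719.

e_ss = 1.719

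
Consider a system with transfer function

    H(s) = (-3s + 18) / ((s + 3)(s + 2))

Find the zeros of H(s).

s = 6

Set the numerator to zero: -3s + 18 = 0, i.e. -3·(s - 6) = 0.
So s = 6.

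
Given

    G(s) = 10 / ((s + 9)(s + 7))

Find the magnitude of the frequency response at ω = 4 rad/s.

|G(j4)| ≈ 0.1259

Substitute s = j4: numerator = 10, denominator = 47 + j64.
|G(j4)| = |10| / |47 + j64| = 10 / 79.404 ≈ 0.1259.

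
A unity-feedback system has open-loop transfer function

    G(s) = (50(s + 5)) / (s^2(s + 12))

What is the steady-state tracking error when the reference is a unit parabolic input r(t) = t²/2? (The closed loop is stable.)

e_ss = 0.04800

G(s) has 2 poles at the origin.
This is a Type 2 system. Ka = lim_{s→0} s^2·G(s) = 250/12 = 125/6.
e_ss = 1/Ka = 1/(125/6) = 6/125 ≈ 0.04800.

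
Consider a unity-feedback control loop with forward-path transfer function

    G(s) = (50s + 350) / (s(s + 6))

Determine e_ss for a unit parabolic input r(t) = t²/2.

G(s) has one pole at the origin.
This is a Type 1 system; Ka = lim_{s→0} s^2·G(s) = 0, so the steady-state error for a parabola input is infinite.

e_ss = ∞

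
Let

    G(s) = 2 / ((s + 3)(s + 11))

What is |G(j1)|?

Substitute s = j1: numerator = 2, denominator = 32 + j14.
|G(j1)| = |2| / |32 + j14| = 2 / 34.928 ≈ 0.05726.

|G(j1)| ≈ 0.05726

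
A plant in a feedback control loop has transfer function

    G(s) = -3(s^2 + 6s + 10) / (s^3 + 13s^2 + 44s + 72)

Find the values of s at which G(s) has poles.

The poles are the roots of the denominator s^3 + 13s^2 + 44s + 72 = 0.
Trying s = -9: the polynomial evaluates to 0, so (s + 9) is a factor.
Dividing out leaves s^2 + 4s + 8 = 0.
The quadratic formula then gives s = -2 ± 2j.

s = -2 + 2j, -2 - 2j, -9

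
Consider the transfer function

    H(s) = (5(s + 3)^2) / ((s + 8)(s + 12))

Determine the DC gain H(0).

At s = 0 each factor (s + a) contributes a and each (s^2 + bs + c) contributes c.
H(0) = 5·(3) · (3) / ((8) · (12)) = 45/96 = 15/32.

H(0) = 15/32 ≈ 0.4688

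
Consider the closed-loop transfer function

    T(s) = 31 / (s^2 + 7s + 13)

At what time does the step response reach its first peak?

t_p ≈ 3.628 s

Comparing s^2 + 7s + 13 to s^2 + 2ζωₙs + ωₙ²: ωₙ = √13 ≈ 3.606 rad/s and ζ = 7/(2·√13) ≈ 0.9707.
ζωₙ = 7/2 = 3.5, so ω_d = ωₙ√(1−ζ²) = √(ωₙ² − (ζωₙ)²) = √(13 − 3.5²) = √0.75 ≈ 0.8660 rad/s.
t_p = π/ω_d = π/0.8660 ≈ 3.628 s.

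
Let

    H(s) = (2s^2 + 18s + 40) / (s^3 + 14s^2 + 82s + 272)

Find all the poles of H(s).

The poles are the roots of the denominator s^3 + 14s^2 + 82s + 272 = 0.
Trying s = -8: the polynomial evaluates to 0, so (s + 8) is a factor.
Dividing out leaves s^2 + 6s + 34 = 0.
The quadratic formula then gives s = -3 ± 5j.

s = -3 ± 5j, -8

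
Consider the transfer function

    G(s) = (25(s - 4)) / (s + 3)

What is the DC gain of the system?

G(0) = -100/3 ≈ -33.33

At s = 0 each factor (s + a) contributes a and each (s^2 + bs + c) contributes c.
G(0) = 25·(-4) / ((3)) = -100/3 = -100/3.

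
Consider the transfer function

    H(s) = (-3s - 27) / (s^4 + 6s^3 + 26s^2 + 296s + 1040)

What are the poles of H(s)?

s = 2 ± 6j, -5 ± j

The poles are the roots of the denominator s^4 + 6s^3 + 26s^2 + 296s + 1040 = 0.
No real roots exist; factor into two real quadratics: (s^2 - 4s + 40)(s^2 + 10s + 26) = 0.
Each quadratic gives a conjugate pair via the quadratic formula.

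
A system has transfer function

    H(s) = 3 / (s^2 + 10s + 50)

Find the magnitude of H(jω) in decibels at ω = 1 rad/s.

|H(j1)|_dB ≈ -24.4 dB

Substitute s = j1: numerator = 3, denominator = 49 + j10.
|H(j1)| = |3| / |49 + j10| = 3 / 50.010 ≈ 0.05999.
In decibels: 20·log₁₀(0.05999) ≈ -24.4 dB.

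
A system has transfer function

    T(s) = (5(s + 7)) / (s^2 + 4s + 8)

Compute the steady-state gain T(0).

Set s = 0: T(0) = (35) / (8) = 35/8.

T(0) = 35/8 ≈ 4.375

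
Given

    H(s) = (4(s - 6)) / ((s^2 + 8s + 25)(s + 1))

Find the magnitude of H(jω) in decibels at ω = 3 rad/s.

|H(j3)|_dB ≈ -10.6 dB

Substitute s = j3: numerator = -24 + j12, denominator = -56 + j72.
|H(j3)| = |-24 + j12| / |-56 + j72| = 26.833 / 91.214 ≈ 0.2942.
In decibels: 20·log₁₀(0.2942) ≈ -10.6 dB.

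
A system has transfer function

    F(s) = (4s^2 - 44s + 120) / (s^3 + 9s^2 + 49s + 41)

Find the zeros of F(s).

Set the numerator to zero: 4s^2 - 44s + 120 = 0, i.e. 4·(s^2 - 11s + 30) = 0.
Factoring: (s - 5)(s - 6) = 0.

s = 5, 6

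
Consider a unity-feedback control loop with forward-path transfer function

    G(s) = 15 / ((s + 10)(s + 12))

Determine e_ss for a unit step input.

e_ss = 0.8889

G(s) has no poles at the origin.
This is a Type 0 system. Kp = lim_{s→0} G(s) = 15/120 = 1/8.
e_ss = 1/(1 + Kp) = 1/(1 + 1/8) = 8/9 ≈ 0.8889.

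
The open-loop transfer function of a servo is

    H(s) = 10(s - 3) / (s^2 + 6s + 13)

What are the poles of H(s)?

s = -3 ± 2j

The poles are the roots of the denominator s^2 + 6s + 13 = 0.
Using the quadratic formula: s = (-6 ± √(-16))/2 = -3 ± 2j.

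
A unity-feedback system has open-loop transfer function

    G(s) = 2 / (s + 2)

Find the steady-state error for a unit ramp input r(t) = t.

e_ss = ∞

G(s) has no poles at the origin.
This is a Type 0 system; Kv = lim_{s→0} s·G(s) = 0, so the steady-state error for a ramp input is infinite.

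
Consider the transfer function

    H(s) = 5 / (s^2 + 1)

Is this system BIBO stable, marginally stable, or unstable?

marginally stable

The denominator s^2 + 1 factors as (s^2 + 1), giving poles at s = ±j.
Since the simple pole(s) at s = j, -j lie on the jω-axis with none in the right half-plane, the system is marginally stable.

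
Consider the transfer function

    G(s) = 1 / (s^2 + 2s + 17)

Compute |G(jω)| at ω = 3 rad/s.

|G(j3)| = 0.1000

Substitute s = j3: numerator = 1, denominator = 8 + j6.
|G(j3)| = |1| / |8 + j6| = 1 / 10 = 0.1000.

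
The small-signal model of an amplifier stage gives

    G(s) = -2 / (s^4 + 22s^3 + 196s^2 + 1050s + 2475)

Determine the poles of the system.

s = -3 + 6j, -3 - 6j, -11, -5

The poles are the roots of the denominator s^4 + 22s^3 + 196s^2 + 1050s + 2475 = 0.
Trying s = -11: the polynomial evaluates to 0, so (s + 11) is a factor.
Dividing out leaves s^3 + 11s^2 + 75s + 225 = 0.
This factors further as (s^2 + 6s + 45)(s + 5) = 0.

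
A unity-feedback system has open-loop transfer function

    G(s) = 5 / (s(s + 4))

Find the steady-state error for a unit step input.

G(s) has one pole at the origin.
This is a Type 1 system; for a step input the steady-state error is zero.

e_ss = 0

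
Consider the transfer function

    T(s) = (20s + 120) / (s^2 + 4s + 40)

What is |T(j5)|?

Substitute s = j5: numerator = 120 + j100, denominator = 15 + j20.
|T(j5)| = |120 + j100| / |15 + j20| = 156.20 / 25 ≈ 6.248.

|T(j5)| ≈ 6.248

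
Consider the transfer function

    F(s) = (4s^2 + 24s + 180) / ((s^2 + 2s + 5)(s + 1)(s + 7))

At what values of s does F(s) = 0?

Set the numerator to zero: 4s^2 + 24s + 180 = 0, i.e. 4·(s^2 + 6s + 45) = 0.
Factoring: (s^2 + 6s + 45) = 0.

s = -3 + 6j, -3 - 6j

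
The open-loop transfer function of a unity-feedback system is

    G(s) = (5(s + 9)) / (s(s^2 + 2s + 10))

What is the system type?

Type 1

The denominator has 1 factor of s at the origin (free integrator), so this is a Type 1 system.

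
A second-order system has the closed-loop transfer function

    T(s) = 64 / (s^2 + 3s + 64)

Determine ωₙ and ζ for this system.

Compare the denominator to the standard form s^2 + 2ζωₙs + ωₙ².
ωₙ² = 64, so ωₙ = 8 rad/s.
2ζωₙ = 3, so ζ = 3/(2·8) = 0.1875.

ωₙ = 8 rad/s, ζ = 0.1875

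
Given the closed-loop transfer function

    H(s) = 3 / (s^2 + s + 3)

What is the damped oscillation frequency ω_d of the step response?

ω_d ≈ 1.658 rad/s

Comparing s^2 + s + 3 to s^2 + 2ζωₙs + ωₙ²: ωₙ = √3 ≈ 1.732 rad/s and ζ = 1/(2·√3) ≈ 0.2887.
ζωₙ = 1/2 = 0.5, so ω_d = ωₙ√(1−ζ²) = √(ωₙ² − (ζωₙ)²) = √(3 − 0.5²) = √2.75 ≈ 1.658 rad/s.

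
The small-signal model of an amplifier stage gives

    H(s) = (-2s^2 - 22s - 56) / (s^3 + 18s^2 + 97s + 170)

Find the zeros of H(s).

Set the numerator to zero: -2s^2 - 22s - 56 = 0, i.e. -2·(s^2 + 11s + 28) = 0.
Factoring: (s + 7)(s + 4) = 0.

s = -7, -4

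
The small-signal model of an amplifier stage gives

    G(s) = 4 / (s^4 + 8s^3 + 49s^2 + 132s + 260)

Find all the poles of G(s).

s = -2 ± 3j, -2 ± 4j

The poles are the roots of the denominator s^4 + 8s^3 + 49s^2 + 132s + 260 = 0.
No real roots exist; factor into two real quadratics: (s^2 + 4s + 13)(s^2 + 4s + 20) = 0.
Each quadratic gives a conjugate pair via the quadratic formula.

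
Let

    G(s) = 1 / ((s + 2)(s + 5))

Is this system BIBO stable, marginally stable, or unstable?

stable

The poles can be read from the denominator factors: s = -2, -5.
Since all poles lie strictly in the left half-plane, the system is stable.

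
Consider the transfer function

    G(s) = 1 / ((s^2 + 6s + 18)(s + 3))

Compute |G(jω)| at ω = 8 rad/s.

|G(j8)| ≈ 0.001760

Substitute s = j8: numerator = 1, denominator = -522 - j224.
|G(j8)| = |1| / |-522 - j224| = 1 / 568.03 ≈ 0.001760.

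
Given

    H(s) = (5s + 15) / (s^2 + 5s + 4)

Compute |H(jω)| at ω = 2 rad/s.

|H(j2)| ≈ 1.803

Substitute s = j2: numerator = 15 + j10, denominator = j10.
|H(j2)| = |15 + j10| / |j10| = 18.028 / 10 ≈ 1.803.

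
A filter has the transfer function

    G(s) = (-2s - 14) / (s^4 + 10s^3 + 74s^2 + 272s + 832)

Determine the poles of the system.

s = -4 + 4j, -4 - 4j, -1 + 5j, -1 - 5j

The poles are the roots of the denominator s^4 + 10s^3 + 74s^2 + 272s + 832 = 0.
No real roots exist; factor into two real quadratics: (s^2 + 8s + 32)(s^2 + 2s + 26) = 0.
Each quadratic gives a conjugate pair via the quadratic formula.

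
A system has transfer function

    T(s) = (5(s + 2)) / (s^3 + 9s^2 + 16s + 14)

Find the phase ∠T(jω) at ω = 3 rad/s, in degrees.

∠T(j3) ≈ -106.3°

At s = j3: numerator = 10 + j15, denominator = -67 + j21.
∠T = ∠num − ∠den = 56.310° − (162.60°) = -106.3°.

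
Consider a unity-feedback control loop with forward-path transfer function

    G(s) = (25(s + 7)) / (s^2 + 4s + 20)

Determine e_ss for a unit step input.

e_ss = 0.1026

G(s) has no poles at the origin.
This is a Type 0 system. Kp = lim_{s→0} G(s) = 175/20 = 35/4.
e_ss = 1/(1 + Kp) = 1/(1 + 35/4) = 4/39 ≈ 0.1026.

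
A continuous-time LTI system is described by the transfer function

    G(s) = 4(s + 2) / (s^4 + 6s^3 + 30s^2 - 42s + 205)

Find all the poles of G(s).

s = -4 + 5j, -4 - 5j, 1 + 2j, 1 - 2j

The poles are the roots of the denominator s^4 + 6s^3 + 30s^2 - 42s + 205 = 0.
No real roots exist; factor into two real quadratics: (s^2 + 8s + 41)(s^2 - 2s + 5) = 0.
Each quadratic gives a conjugate pair via the quadratic formula.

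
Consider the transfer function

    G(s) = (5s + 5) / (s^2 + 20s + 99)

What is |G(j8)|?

|G(j8)| ≈ 0.2461

Substitute s = j8: numerator = 5 + j40, denominator = 35 + j160.
|G(j8)| = |5 + j40| / |35 + j160| = 40.311 / 163.78 ≈ 0.2461.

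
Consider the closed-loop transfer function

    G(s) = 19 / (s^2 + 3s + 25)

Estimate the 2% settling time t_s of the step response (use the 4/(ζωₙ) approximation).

Comparing s^2 + 3s + 25 to s^2 + 2ζωₙs + ωₙ²: ωₙ = 5 rad/s and ζ = 3/(2·5) = 0.3.
ζωₙ = 3/2 = 1.5, so t_s ≈ 4/(ζωₙ) = 4/1.5 ≈ 2.667 s.

t_s ≈ 2.667 s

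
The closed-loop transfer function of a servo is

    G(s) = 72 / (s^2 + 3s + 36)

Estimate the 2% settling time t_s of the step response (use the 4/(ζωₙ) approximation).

t_s ≈ 2.667 s

Comparing s^2 + 3s + 36 to s^2 + 2ζωₙs + ωₙ²: ωₙ = 6 rad/s and ζ = 3/(2·6) = 0.25.
ζωₙ = 3/2 = 1.5, so t_s ≈ 4/(ζωₙ) = 4/1.5 ≈ 2.667 s.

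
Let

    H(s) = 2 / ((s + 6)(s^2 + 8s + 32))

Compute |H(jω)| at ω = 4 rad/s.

|H(j4)| ≈ 0.007752

Substitute s = j4: numerator = 2, denominator = -32 + j256.
|H(j4)| = |2| / |-32 + j256| = 2 / 257.99 ≈ 0.007752.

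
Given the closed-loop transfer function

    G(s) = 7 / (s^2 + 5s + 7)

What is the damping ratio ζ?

Compare the denominator to the standard form s^2 + 2ζωₙs + ωₙ².
ωₙ² = 7, so ωₙ = √7 ≈ 2.646 rad/s.
2ζωₙ = 5, so ζ = 5/(2·√7) ≈ 0.9449.

ζ ≈ 0.9449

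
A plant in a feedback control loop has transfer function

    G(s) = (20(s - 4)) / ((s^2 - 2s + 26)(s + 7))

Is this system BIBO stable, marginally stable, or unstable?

unstable

The poles can be read from the denominator factors: s = 1 ± 5j, -7.
Since the pole(s) at s = 1 + 5j, 1 - 5j lie in the right half-plane, the system is unstable.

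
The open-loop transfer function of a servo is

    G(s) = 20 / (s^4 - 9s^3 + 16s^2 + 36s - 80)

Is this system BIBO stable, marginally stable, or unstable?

The denominator s^4 - 9s^3 + 16s^2 + 36s - 80 factors as (s - 2)(s + 2)(s - 5)(s - 4), giving poles at s = 2, -2, 5, 4.
Since the pole(s) at s = 2, 5, 4 lie in the right half-plane, the system is unstable.

unstable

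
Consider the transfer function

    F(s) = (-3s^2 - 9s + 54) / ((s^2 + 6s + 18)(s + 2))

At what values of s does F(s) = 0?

s = 3, -6

Set the numerator to zero: -3s^2 - 9s + 54 = 0, i.e. -3·(s^2 + 3s - 18) = 0.
Factoring: (s - 3)(s + 6) = 0.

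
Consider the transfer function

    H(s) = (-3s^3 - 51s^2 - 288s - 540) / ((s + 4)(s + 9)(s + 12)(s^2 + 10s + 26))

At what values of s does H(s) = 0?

Set the numerator to zero: -3s^3 - 51s^2 - 288s - 540 = 0, i.e. -3·(s^3 + 17s^2 + 96s + 180) = 0.
Factoring: (s + 6)^2(s + 5) = 0.

s = -6, -6, -5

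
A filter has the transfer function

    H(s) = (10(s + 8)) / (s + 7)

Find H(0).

H(0) = 80/7 ≈ 11.43

At s = 0 each factor (s + a) contributes a and each (s^2 + bs + c) contributes c.
H(0) = 10·(8) / ((7)) = 80/7 = 80/7.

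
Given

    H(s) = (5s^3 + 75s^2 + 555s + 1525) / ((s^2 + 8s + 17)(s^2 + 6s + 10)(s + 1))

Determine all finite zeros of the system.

Set the numerator to zero: 5s^3 + 75s^2 + 555s + 1525 = 0, i.e. 5·(s^3 + 15s^2 + 111s + 305) = 0.
Factoring: (s + 5)(s^2 + 10s + 61) = 0.

s = -5, -5 + 6j, -5 - 6j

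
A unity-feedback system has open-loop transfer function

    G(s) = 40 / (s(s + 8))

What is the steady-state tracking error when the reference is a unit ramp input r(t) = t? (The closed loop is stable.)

G(s) has one pole at the origin.
This is a Type 1 system. Kv = lim_{s→0} s·G(s) = 40/8 = 5.
e_ss = 1/Kv = 1/(5) = 1/5 ≈ 0.2000.

e_ss = 0.2000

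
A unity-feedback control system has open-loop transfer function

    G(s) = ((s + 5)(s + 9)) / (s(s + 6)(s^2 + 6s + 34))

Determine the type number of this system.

Type 1

The denominator has 1 factor of s at the origin (free integrator), so this is a Type 1 system.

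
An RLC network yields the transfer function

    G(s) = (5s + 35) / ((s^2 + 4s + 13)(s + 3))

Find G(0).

G(0) = 35/39 ≈ 0.8974

Set s = 0: G(0) = (35) / (39) = 35/39.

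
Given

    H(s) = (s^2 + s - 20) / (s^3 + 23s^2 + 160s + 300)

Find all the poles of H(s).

The poles are the roots of the denominator s^3 + 23s^2 + 160s + 300 = 0.
Trying s = -10: the polynomial evaluates to 0, so (s + 10) is a factor.
Dividing out leaves s^2 + 13s + 30 = 0.
Factoring the quadratic: (s + 10)(s + 3) = 0.

s = -10, -10, -3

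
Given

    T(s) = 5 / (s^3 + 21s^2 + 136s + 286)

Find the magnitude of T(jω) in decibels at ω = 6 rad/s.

Substitute s = j6: numerator = 5, denominator = -470 + j600.
|T(j6)| = |5| / |-470 + j600| = 5 / 762.17 ≈ 0.006560.
In decibels: 20·log₁₀(0.006560) ≈ -43.7 dB.

|T(j6)|_dB ≈ -43.7 dB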